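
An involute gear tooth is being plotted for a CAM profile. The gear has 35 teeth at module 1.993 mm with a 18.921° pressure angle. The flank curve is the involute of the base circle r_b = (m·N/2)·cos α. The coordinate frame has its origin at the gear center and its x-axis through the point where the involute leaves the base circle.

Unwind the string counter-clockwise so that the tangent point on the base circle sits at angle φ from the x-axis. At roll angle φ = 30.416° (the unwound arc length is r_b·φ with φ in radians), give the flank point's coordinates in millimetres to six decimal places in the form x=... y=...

pitch radius r_p = m·N/2 = 1.993·35/2 = 34.877500
base radius r_b = r_p·cos α = 34.877500·cos 18.921° = 32.992949
roll angle φ = 30.416° = 0.53085935 rad
x = r_b·(cos φ + φ·sin φ) = 32.992949·(0.86237232 + 0.53085935·0.50627460) = 37.319411
y = r_b·(sin φ − φ·cos φ) = 32.992949·(0.50627460 − 0.53085935·0.86237232) = 1.599373

x=37.319411 y=1.599373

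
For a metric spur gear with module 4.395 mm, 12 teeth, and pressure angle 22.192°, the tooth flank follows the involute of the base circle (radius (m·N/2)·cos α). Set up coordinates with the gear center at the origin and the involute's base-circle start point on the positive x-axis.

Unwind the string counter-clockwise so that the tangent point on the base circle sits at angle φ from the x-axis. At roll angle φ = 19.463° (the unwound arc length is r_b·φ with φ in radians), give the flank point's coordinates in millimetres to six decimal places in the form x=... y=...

pitch radius r_p = m·N/2 = 4.395·12/2 = 26.370000
base radius r_b = r_p·cos α = 26.370000·cos 22.192° = 24.416598
roll angle φ = 19.463° = 0.33969343 rad
x = r_b·(cos φ + φ·sin φ) = 24.416598·(0.94285686 + 0.33969343·0.33319806) = 25.784954
y = r_b·(sin φ − φ·cos φ) = 24.416598·(0.33319806 − 0.33969343·0.94285686) = 0.315359

x=25.784954 y=0.315359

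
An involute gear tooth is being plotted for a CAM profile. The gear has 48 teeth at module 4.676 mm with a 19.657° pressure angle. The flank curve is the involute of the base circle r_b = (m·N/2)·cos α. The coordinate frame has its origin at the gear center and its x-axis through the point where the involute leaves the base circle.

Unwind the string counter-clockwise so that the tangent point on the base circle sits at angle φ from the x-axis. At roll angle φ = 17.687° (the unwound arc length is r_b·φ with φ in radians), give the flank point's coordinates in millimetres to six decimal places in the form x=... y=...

x=110.600118 y=1.026451

pitch radius r_p = m·N/2 = 4.676·48/2 = 112.224000
base radius r_b = r_p·cos α = 112.224000·cos 19.657° = 105.683952
roll angle φ = 17.687° = 0.30869638 rad
x = r_b·(cos φ + φ·sin φ) = 105.683952·(0.95273044 + 0.30869638·0.30381690) = 110.600118
y = r_b·(sin φ − φ·cos φ) = 105.683952·(0.30381690 − 0.30869638·0.95273044) = 1.026451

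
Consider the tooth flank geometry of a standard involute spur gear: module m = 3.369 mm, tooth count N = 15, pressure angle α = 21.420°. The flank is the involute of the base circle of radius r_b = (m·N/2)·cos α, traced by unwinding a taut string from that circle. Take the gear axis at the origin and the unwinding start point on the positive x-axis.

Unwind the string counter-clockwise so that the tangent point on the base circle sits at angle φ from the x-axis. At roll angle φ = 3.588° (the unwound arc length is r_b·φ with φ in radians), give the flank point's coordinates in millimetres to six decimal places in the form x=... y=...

pitch radius r_p = m·N/2 = 3.369·15/2 = 25.267500
base radius r_b = r_p·cos α = 25.267500·cos 21.420° = 23.522233
roll angle φ = 3.588° = 0.06262241 rad
x = r_b·(cos φ + φ·sin φ) = 23.522233·(0.99803986 + 0.06262241·0.06258149) = 23.568310
y = r_b·(sin φ − φ·cos φ) = 23.522233·(0.06258149 − 0.06262241·0.99803986) = 0.001925

x=23.568310 y=0.001925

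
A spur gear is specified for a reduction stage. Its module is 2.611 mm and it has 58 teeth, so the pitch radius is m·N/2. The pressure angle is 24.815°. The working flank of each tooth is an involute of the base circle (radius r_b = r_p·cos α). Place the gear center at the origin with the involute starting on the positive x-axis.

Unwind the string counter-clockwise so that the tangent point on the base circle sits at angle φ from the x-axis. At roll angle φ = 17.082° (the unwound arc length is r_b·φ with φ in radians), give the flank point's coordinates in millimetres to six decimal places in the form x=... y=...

pitch radius r_p = m·N/2 = 2.611·58/2 = 75.719000
base radius r_b = r_p·cos α = 75.719000·cos 24.815° = 68.727686
roll angle φ = 17.082° = 0.29813714 rad
x = r_b·(cos φ + φ·sin φ) = 68.727686·(0.95588534 + 0.29813714·0.29374004) = 71.714602
y = r_b·(sin φ − φ·cos φ) = 68.727686·(0.29374004 − 0.29813714·0.95588534) = 0.601719

x=71.714602 y=0.601719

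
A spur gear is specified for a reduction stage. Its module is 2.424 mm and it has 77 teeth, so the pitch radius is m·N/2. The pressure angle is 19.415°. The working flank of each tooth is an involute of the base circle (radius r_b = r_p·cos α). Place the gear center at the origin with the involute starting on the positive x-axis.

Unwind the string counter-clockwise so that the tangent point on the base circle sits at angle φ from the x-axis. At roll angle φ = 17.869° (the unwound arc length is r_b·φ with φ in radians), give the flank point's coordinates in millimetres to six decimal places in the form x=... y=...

pitch radius r_p = m·N/2 = 2.424·77/2 = 93.324000
base radius r_b = r_p·cos α = 93.324000·cos 19.415° = 88.017193
roll angle φ = 17.869° = 0.31187288 rad
x = r_b·(cos φ + φ·sin φ) = 88.017193·(0.95176056 + 0.31187288·0.30684171) = 92.194152
y = r_b·(sin φ − φ·cos φ) = 88.017193·(0.30684171 − 0.31187288·0.95176056) = 0.881351

x=92.194152 y=0.881351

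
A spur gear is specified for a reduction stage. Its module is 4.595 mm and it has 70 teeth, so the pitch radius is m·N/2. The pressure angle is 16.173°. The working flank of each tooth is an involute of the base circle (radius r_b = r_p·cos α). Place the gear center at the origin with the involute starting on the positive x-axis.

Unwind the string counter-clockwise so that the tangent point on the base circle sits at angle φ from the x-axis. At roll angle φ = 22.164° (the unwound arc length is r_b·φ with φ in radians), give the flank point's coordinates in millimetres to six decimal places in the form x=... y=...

pitch radius r_p = m·N/2 = 4.595·70/2 = 160.825000
base radius r_b = r_p·cos α = 160.825000·cos 16.173° = 154.460359
roll angle φ = 22.164° = 0.38683478 rad
x = r_b·(cos φ + φ·sin φ) = 154.460359·(0.92610781 + 0.38683478·0.37725897) = 165.588408
y = r_b·(sin φ − φ·cos φ) = 154.460359·(0.37725897 − 0.38683478·0.92610781) = 2.936023

x=165.588408 y=2.936023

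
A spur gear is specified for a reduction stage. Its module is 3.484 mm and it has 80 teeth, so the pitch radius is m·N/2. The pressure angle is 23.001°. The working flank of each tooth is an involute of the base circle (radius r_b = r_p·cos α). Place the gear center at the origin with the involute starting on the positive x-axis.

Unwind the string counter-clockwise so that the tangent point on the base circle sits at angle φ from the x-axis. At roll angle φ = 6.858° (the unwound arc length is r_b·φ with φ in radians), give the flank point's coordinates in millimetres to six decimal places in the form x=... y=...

pitch radius r_p = m·N/2 = 3.484·80/2 = 139.360000
base radius r_b = r_p·cos α = 139.360000·cos 23.001° = 128.280606
roll angle φ = 6.858° = 0.11969468 rad
x = r_b·(cos φ + φ·sin φ) = 128.280606·(0.99284514 + 0.11969468·0.11940908) = 129.196244
y = r_b·(sin φ − φ·cos φ) = 128.280606·(0.11940908 − 0.11969468·0.99284514) = 0.073222

x=129.196244 y=0.073222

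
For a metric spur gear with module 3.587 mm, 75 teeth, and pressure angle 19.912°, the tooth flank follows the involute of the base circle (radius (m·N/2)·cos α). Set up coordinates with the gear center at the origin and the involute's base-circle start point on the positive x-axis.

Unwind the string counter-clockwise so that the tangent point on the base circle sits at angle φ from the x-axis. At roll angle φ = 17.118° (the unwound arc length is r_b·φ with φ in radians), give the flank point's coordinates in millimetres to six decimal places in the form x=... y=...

x=131.990028 y=1.114241

pitch radius r_p = m·N/2 = 3.587·75/2 = 134.512500
base radius r_b = r_p·cos α = 134.512500·cos 19.912° = 126.470915
roll angle φ = 17.118° = 0.29876546 rad
x = r_b·(cos φ + φ·sin φ) = 126.470915·(0.95570059 + 0.29876546·0.29434058) = 131.990028
y = r_b·(sin φ − φ·cos φ) = 126.470915·(0.29434058 − 0.29876546·0.95570059) = 1.114241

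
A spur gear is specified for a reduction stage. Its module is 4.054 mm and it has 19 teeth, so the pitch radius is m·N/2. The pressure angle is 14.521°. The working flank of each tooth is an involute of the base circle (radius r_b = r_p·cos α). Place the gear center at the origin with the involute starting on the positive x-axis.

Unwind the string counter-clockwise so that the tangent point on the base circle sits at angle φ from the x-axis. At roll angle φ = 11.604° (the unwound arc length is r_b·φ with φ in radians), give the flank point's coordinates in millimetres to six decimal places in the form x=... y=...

x=38.039534 y=0.102816

pitch radius r_p = m·N/2 = 4.054·19/2 = 38.513000
base radius r_b = r_p·cos α = 38.513000·cos 14.521° = 37.282733
roll angle φ = 11.604° = 0.20252801 rad
x = r_b·(cos φ + φ·sin φ) = 37.282733·(0.97956121 + 0.20252801·0.20114631) = 38.039534
y = r_b·(sin φ − φ·cos φ) = 37.282733·(0.20114631 − 0.20252801·0.97956121) = 0.102816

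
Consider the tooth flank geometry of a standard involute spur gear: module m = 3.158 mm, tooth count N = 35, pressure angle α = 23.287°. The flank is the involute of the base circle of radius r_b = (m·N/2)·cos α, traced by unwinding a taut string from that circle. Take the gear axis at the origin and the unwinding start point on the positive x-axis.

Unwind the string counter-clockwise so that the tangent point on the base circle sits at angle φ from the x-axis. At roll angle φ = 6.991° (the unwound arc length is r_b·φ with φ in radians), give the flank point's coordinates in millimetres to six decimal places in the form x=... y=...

pitch radius r_p = m·N/2 = 3.158·35/2 = 55.265000
base radius r_b = r_p·cos α = 55.265000·cos 23.287° = 50.762898
roll angle φ = 6.991° = 0.12201597 rad
x = r_b·(cos φ + φ·sin φ) = 50.762898·(0.99256528 + 0.12201597·0.12171343) = 51.139369
y = r_b·(sin φ − φ·cos φ) = 50.762898·(0.12171343 − 0.12201597·0.99256528) = 0.030692

x=51.139369 y=0.030692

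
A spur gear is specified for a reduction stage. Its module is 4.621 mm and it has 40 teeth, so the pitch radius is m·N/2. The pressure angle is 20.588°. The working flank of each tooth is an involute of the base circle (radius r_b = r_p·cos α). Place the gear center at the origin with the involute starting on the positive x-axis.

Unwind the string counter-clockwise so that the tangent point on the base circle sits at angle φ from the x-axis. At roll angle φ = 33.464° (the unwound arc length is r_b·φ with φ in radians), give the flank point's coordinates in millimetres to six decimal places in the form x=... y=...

x=100.039155 y=5.552139

pitch radius r_p = m·N/2 = 4.621·40/2 = 92.420000
base radius r_b = r_p·cos α = 92.420000·cos 20.588° = 86.517431
roll angle φ = 33.464° = 0.58405698 rad
x = r_b·(cos φ + φ·sin φ) = 86.517431·(0.83423245 + 0.58405698·0.55141293) = 100.039155
y = r_b·(sin φ − φ·cos φ) = 86.517431·(0.55141293 − 0.58405698·0.83423245) = 5.552139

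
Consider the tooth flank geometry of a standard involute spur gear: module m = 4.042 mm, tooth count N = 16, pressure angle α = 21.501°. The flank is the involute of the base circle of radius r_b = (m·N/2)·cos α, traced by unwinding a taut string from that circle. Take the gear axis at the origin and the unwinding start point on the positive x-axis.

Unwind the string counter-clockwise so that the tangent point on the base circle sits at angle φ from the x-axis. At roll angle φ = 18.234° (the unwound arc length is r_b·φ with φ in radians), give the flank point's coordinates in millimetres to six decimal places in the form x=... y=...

x=31.570943 y=0.319973

pitch radius r_p = m·N/2 = 4.042·16/2 = 32.336000
base radius r_b = r_p·cos α = 32.336000·cos 21.501° = 30.085776
roll angle φ = 18.234° = 0.31824334 rad
x = r_b·(cos φ + φ·sin φ) = 30.085776·(0.94978654 + 0.31824334·0.31289859) = 31.570943
y = r_b·(sin φ − φ·cos φ) = 30.085776·(0.31289859 − 0.31824334·0.94978654) = 0.319973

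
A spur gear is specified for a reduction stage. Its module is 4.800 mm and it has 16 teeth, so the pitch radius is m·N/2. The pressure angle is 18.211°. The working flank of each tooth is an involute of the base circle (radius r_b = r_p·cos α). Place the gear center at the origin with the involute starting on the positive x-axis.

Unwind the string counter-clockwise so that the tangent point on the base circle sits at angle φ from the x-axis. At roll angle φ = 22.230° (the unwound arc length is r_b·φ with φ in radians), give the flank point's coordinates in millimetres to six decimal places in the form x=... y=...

pitch radius r_p = m·N/2 = 4.800·16/2 = 38.400000
base radius r_b = r_p·cos α = 38.400000·cos 18.211° = 36.476623
roll angle φ = 22.230° = 0.38798669 rad
x = r_b·(cos φ + φ·sin φ) = 36.476623·(0.92567262 + 0.38798669·0.37832552) = 39.119643
y = r_b·(sin φ − φ·cos φ) = 36.476623·(0.37832552 − 0.38798669·0.92567262) = 0.699507

x=39.119643 y=0.699507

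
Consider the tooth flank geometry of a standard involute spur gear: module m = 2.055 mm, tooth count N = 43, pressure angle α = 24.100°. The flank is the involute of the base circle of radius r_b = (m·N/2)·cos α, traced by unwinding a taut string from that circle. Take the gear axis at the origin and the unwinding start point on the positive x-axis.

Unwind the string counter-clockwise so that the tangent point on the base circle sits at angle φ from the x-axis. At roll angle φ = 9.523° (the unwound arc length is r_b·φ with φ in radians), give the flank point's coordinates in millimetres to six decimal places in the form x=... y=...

pitch radius r_p = m·N/2 = 2.055·43/2 = 44.182500
base radius r_b = r_p·cos α = 44.182500·cos 24.100° = 40.331296
roll angle φ = 9.523° = 0.16620770 rad
x = r_b·(cos φ + φ·sin φ) = 40.331296·(0.98621927 + 0.16620770·0.16544351) = 40.884531
y = r_b·(sin φ − φ·cos φ) = 40.331296·(0.16544351 − 0.16620770·0.98621927) = 0.061557

x=40.884531 y=0.061557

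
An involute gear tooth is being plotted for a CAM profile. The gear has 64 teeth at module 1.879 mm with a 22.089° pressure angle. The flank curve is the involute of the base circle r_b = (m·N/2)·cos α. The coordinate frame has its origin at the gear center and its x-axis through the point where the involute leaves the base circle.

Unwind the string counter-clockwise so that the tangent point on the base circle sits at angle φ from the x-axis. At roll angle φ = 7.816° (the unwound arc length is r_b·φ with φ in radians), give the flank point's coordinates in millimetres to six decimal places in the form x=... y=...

pitch radius r_p = m·N/2 = 1.879·64/2 = 60.128000
base radius r_b = r_p·cos α = 60.128000·cos 22.089° = 55.714656
roll angle φ = 7.816° = 0.13641493 rad
x = r_b·(cos φ + φ·sin φ) = 55.714656·(0.99070990 + 0.13641493·0.13599224) = 56.230644
y = r_b·(sin φ − φ·cos φ) = 55.714656·(0.13599224 − 0.13641493·0.99070990) = 0.047057

x=56.230644 y=0.047057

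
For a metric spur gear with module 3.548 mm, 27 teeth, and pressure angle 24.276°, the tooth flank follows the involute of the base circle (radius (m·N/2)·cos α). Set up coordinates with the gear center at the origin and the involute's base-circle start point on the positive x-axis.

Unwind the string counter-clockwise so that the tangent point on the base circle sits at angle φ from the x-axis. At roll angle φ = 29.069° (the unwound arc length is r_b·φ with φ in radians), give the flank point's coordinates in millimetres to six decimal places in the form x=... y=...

pitch radius r_p = m·N/2 = 3.548·27/2 = 47.898000
base radius r_b = r_p·cos α = 47.898000·cos 24.276° = 43.662647
roll angle φ = 29.069° = 0.50734976 rad
x = r_b·(cos φ + φ·sin φ) = 43.662647·(0.87403523 + 0.50734976·0.48586255) = 48.925632
y = r_b·(sin φ − φ·cos φ) = 43.662647·(0.48586255 − 0.50734976·0.87403523) = 1.852213

x=48.925632 y=1.852213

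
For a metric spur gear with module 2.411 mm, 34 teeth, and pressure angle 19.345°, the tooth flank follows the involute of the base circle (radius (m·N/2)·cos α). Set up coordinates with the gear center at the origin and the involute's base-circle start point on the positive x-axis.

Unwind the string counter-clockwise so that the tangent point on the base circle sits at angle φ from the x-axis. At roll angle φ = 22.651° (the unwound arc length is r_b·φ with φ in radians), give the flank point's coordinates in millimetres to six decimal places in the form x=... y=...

x=41.577943 y=0.784110

pitch radius r_p = m·N/2 = 2.411·34/2 = 40.987000
base radius r_b = r_p·cos α = 40.987000·cos 19.345° = 38.672918
roll angle φ = 22.651° = 0.39533453 rad
x = r_b·(cos φ + φ·sin φ) = 38.672918·(0.92286778 + 0.39533453·0.38511694) = 41.577943
y = r_b·(sin φ − φ·cos φ) = 38.672918·(0.38511694 − 0.39533453·0.92286778) = 0.784110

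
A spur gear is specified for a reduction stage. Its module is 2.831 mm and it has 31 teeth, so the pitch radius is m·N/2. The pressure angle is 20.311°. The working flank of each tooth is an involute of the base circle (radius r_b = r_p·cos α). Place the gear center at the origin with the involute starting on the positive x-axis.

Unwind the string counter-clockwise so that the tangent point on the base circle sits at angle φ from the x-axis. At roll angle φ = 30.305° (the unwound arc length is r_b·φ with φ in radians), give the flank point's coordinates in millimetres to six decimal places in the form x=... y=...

pitch radius r_p = m·N/2 = 2.831·31/2 = 43.880500
base radius r_b = r_p·cos α = 43.880500·cos 20.311° = 41.152112
roll angle φ = 30.305° = 0.52892203 rad
x = r_b·(cos φ + φ·sin φ) = 41.152112·(0.86335152 + 0.52892203·0.50460297) = 46.512057
y = r_b·(sin φ − φ·cos φ) = 41.152112·(0.50460297 − 0.52892203·0.86335152) = 1.973545

x=46.512057 y=1.973545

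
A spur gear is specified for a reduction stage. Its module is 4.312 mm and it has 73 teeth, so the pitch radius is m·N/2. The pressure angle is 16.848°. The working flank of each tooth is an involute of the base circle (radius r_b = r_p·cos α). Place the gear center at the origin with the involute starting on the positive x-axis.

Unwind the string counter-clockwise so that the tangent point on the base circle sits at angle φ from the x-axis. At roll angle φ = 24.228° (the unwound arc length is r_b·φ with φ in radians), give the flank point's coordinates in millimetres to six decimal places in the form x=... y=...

pitch radius r_p = m·N/2 = 4.312·73/2 = 157.388000
base radius r_b = r_p·cos α = 157.388000·cos 16.848° = 150.632438
roll angle φ = 24.228° = 0.42285837 rad
x = r_b·(cos φ + φ·sin φ) = 150.632438·(0.91191968 + 0.42285837·0.41036873) = 163.503609
y = r_b·(sin φ − φ·cos φ) = 150.632438·(0.41036873 − 0.42285837·0.91191968) = 3.729036

x=163.503609 y=3.729036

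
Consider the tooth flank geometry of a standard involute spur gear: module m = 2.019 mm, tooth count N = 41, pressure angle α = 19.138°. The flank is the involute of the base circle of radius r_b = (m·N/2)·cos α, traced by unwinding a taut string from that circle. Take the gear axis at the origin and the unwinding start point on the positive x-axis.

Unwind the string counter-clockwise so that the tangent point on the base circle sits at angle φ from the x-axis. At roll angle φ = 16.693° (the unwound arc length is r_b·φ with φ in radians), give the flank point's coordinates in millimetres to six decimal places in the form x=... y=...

x=40.726478 y=0.319611

pitch radius r_p = m·N/2 = 2.019·41/2 = 41.389500
base radius r_b = r_p·cos α = 41.389500·cos 19.138° = 39.101972
roll angle φ = 16.693° = 0.29134781 rad
x = r_b·(cos φ + φ·sin φ) = 39.101972·(0.95785760 + 0.29134781·0.28724350) = 40.726478
y = r_b·(sin φ − φ·cos φ) = 39.101972·(0.28724350 − 0.29134781·0.95785760) = 0.319611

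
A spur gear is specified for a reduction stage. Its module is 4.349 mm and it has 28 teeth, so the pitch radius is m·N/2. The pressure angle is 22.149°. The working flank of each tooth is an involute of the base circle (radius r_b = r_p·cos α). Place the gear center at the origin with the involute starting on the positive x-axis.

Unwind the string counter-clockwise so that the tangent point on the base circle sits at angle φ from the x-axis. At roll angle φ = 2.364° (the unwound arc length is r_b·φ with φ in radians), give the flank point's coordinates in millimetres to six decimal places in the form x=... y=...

x=56.440991 y=0.001320

pitch radius r_p = m·N/2 = 4.349·28/2 = 60.886000
base radius r_b = r_p·cos α = 60.886000·cos 22.149° = 56.393011
roll angle φ = 2.364° = 0.04125958 rad
x = r_b·(cos φ + φ·sin φ) = 56.393011·(0.99914894 + 0.04125958·0.04124788) = 56.440991
y = r_b·(sin φ − φ·cos φ) = 56.393011·(0.04124788 − 0.04125958·0.99914894) = 0.001320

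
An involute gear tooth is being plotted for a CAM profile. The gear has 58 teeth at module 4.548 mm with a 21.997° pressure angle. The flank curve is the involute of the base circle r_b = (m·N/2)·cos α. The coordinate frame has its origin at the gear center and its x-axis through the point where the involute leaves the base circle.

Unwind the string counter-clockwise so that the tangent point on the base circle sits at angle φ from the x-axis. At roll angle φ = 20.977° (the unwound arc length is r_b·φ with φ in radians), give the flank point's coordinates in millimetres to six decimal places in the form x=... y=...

pitch radius r_p = m·N/2 = 4.548·58/2 = 131.892000
base radius r_b = r_p·cos α = 131.892000·cos 21.997° = 122.290720
roll angle φ = 20.977° = 0.36611772 rad
x = r_b·(cos φ + φ·sin φ) = 122.290720·(0.93372421 + 0.36611772·0.35799316) = 130.214161
y = r_b·(sin φ − φ·cos φ) = 122.290720·(0.35799316 − 0.36611772·0.93372421) = 1.973794

x=130.214161 y=1.973794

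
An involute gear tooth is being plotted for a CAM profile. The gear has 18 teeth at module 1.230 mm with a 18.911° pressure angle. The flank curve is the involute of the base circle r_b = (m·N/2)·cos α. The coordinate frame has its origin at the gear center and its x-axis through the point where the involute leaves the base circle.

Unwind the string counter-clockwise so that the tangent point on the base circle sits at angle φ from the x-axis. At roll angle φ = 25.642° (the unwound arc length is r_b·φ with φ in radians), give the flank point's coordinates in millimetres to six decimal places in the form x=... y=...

pitch radius r_p = m·N/2 = 1.230·18/2 = 11.070000
base radius r_b = r_p·cos α = 11.070000·cos 18.911° = 10.472476
roll angle φ = 25.642° = 0.44753733 rad
x = r_b·(cos φ + φ·sin φ) = 10.472476·(0.90151555 + 0.44753733·0.43274671) = 11.469308
y = r_b·(sin φ − φ·cos φ) = 10.472476·(0.43274671 − 0.44753733·0.90151555) = 0.306685

x=11.469308 y=0.306685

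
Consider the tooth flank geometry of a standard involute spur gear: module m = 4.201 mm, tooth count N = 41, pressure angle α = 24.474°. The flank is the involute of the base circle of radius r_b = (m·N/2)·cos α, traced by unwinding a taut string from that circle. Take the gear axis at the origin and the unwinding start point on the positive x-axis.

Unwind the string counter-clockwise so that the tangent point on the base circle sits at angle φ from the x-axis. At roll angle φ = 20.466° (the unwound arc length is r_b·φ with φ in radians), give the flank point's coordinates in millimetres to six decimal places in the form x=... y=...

x=83.224600 y=1.175649

pitch radius r_p = m·N/2 = 4.201·41/2 = 86.120500
base radius r_b = r_p·cos α = 86.120500·cos 24.474° = 78.382518
roll angle φ = 20.466° = 0.35719908 rad
x = r_b·(cos φ + φ·sin φ) = 78.382518·(0.93687984 + 0.35719908·0.34965149) = 83.224600
y = r_b·(sin φ − φ·cos φ) = 78.382518·(0.34965149 − 0.35719908·0.93687984) = 1.175649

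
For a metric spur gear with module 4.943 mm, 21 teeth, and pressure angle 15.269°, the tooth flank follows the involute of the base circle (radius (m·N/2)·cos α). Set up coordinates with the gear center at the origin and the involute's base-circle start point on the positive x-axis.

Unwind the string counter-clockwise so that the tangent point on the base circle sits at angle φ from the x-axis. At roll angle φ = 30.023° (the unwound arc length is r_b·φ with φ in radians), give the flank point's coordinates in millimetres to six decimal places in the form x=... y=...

pitch radius r_p = m·N/2 = 4.943·21/2 = 51.901500
base radius r_b = r_p·cos α = 51.901500·cos 15.269° = 50.069379
roll angle φ = 30.023° = 0.52400020 rad
x = r_b·(cos φ + φ·sin φ) = 50.069379·(0.86582462 + 0.52400020·0.50034760) = 56.478604
y = r_b·(sin φ − φ·cos φ) = 50.069379·(0.50034760 − 0.52400020·0.86582462) = 2.336003

x=56.478604 y=2.336003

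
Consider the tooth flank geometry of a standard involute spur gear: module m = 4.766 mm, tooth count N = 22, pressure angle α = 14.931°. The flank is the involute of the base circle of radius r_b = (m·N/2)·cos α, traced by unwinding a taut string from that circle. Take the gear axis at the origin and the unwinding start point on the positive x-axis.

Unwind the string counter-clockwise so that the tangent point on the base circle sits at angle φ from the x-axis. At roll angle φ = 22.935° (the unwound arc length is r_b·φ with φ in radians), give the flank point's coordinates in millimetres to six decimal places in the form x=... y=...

x=54.553179 y=1.065768

pitch radius r_p = m·N/2 = 4.766·22/2 = 52.426000
base radius r_b = r_p·cos α = 52.426000·cos 14.931° = 50.655931
roll angle φ = 22.935° = 0.40029126 rad
x = r_b·(cos φ + φ·sin φ) = 50.655931·(0.92094753 + 0.40029126·0.38968660) = 54.553179
y = r_b·(sin φ − φ·cos φ) = 50.655931·(0.38968660 − 0.40029126·0.92094753) = 1.065768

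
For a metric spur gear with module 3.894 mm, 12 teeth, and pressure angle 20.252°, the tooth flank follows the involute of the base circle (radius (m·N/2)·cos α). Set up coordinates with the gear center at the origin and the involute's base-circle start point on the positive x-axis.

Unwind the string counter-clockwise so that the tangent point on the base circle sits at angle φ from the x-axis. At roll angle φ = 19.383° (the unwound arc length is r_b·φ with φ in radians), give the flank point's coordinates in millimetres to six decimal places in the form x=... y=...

x=23.138256 y=0.279659

pitch radius r_p = m·N/2 = 3.894·12/2 = 23.364000
base radius r_b = r_p·cos α = 23.364000·cos 20.252° = 21.919620
roll angle φ = 19.383° = 0.33829717 rad
x = r_b·(cos φ + φ·sin φ) = 21.919620·(0.94332117 + 0.33829717·0.33188126) = 23.138256
y = r_b·(sin φ − φ·cos φ) = 21.919620·(0.33188126 − 0.33829717·0.94332117) = 0.279659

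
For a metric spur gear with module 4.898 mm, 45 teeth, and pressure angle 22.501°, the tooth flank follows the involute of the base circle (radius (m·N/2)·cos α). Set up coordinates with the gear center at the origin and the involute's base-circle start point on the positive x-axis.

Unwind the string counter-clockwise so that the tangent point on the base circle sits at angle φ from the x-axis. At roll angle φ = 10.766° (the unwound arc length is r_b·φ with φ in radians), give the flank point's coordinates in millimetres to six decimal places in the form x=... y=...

pitch radius r_p = m·N/2 = 4.898·45/2 = 110.205000
base radius r_b = r_p·cos α = 110.205000·cos 22.501° = 101.815408
roll angle φ = 10.766° = 0.18790215 rad
x = r_b·(cos φ + φ·sin φ) = 101.815408·(0.98239827 + 0.18790215·0.18679838) = 103.596983
y = r_b·(sin φ − φ·cos φ) = 101.815408·(0.18679838 − 0.18790215·0.98239827) = 0.224364

x=103.596983 y=0.224364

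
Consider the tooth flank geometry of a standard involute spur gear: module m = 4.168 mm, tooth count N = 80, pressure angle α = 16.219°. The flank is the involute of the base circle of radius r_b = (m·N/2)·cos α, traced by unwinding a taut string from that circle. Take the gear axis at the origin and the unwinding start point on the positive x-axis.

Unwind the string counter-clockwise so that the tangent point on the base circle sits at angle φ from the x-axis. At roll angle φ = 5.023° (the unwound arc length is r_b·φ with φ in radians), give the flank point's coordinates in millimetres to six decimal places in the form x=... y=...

pitch radius r_p = m·N/2 = 4.168·80/2 = 166.720000
base radius r_b = r_p·cos α = 166.720000·cos 16.219° = 160.084730
roll angle φ = 5.023° = 0.08766789 rad
x = r_b·(cos φ + φ·sin φ) = 160.084730·(0.99615963 + 0.08766789·0.08755563) = 160.698727
y = r_b·(sin φ − φ·cos φ) = 160.084730·(0.08755563 − 0.08766789·0.99615963) = 0.035927

x=160.698727 y=0.035927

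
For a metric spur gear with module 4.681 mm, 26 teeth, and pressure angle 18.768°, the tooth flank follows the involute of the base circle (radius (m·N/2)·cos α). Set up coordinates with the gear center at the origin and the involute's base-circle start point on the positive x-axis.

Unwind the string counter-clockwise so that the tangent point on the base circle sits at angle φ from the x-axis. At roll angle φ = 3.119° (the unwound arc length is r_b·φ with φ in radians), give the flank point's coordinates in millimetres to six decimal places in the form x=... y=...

pitch radius r_p = m·N/2 = 4.681·26/2 = 60.853000
base radius r_b = r_p·cos α = 60.853000·cos 18.768° = 57.617391
roll angle φ = 3.119° = 0.05443682 rad
x = r_b·(cos φ + φ·sin φ) = 57.617391·(0.99851868 + 0.05443682·0.05440994) = 57.702699
y = r_b·(sin φ − φ·cos φ) = 57.617391·(0.05440994 − 0.05443682·0.99851868) = 0.003097

x=57.702699 y=0.003097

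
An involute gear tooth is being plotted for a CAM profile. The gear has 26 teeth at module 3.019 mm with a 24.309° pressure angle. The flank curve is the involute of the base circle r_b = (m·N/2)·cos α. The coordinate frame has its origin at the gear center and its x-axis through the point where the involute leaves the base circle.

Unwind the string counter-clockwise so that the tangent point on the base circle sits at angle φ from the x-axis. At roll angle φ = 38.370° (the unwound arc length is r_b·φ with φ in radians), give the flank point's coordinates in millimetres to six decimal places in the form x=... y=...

pitch radius r_p = m·N/2 = 3.019·26/2 = 39.247000
base radius r_b = r_p·cos α = 39.247000·cos 24.309° = 35.767307
roll angle φ = 38.370° = 0.66968283 rad
x = r_b·(cos φ + φ·sin φ) = 35.767307·(0.78401858 + 0.66968283·0.62073735) = 42.910601
y = r_b·(sin φ − φ·cos φ) = 35.767307·(0.62073735 − 0.66968283·0.78401858) = 3.422701

x=42.910601 y=3.422701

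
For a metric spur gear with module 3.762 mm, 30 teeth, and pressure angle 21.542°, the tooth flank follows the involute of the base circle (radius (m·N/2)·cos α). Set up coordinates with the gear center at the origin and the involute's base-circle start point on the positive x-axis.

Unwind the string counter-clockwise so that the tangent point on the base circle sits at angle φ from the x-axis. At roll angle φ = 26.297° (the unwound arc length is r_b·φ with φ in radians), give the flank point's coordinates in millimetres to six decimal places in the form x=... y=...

pitch radius r_p = m·N/2 = 3.762·30/2 = 56.430000
base radius r_b = r_p·cos α = 56.430000·cos 21.542° = 52.488289
roll angle φ = 26.297° = 0.45896923 rad
x = r_b·(cos φ + φ·sin φ) = 52.488289·(0.89650963 + 0.45896923·0.44302425) = 57.728936
y = r_b·(sin φ − φ·cos φ) = 52.488289·(0.44302425 − 0.45896923·0.89650963) = 1.656211

x=57.728936 y=1.656211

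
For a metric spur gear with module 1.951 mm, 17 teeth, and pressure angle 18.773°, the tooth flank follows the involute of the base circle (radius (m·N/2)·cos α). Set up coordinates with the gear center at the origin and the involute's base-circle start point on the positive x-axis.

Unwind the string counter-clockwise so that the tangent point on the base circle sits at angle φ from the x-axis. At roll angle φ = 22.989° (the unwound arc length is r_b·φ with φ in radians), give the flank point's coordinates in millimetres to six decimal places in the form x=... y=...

x=16.914723 y=0.332658

pitch radius r_p = m·N/2 = 1.951·17/2 = 16.583500
base radius r_b = r_p·cos α = 16.583500·cos 18.773° = 15.701275
roll angle φ = 22.989° = 0.40123374 rad
x = r_b·(cos φ + φ·sin φ) = 15.701275·(0.92057985 + 0.40123374·0.39055440) = 16.914723
y = r_b·(sin φ − φ·cos φ) = 15.701275·(0.39055440 − 0.40123374·0.92057985) = 0.332658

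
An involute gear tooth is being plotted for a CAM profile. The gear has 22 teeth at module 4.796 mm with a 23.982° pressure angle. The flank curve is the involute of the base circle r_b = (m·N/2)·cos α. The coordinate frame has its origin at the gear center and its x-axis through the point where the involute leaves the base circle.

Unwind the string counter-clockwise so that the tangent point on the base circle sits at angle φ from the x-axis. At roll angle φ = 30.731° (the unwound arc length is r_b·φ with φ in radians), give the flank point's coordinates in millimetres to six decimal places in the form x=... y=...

pitch radius r_p = m·N/2 = 4.796·22/2 = 52.756000
base radius r_b = r_p·cos α = 52.756000·cos 23.982° = 48.201743
roll angle φ = 30.731° = 0.53635713 rad
x = r_b·(cos φ + φ·sin φ) = 48.201743·(0.85957592 + 0.53635713·0.51100807) = 54.644327
y = r_b·(sin φ − φ·cos φ) = 48.201743·(0.51100807 − 0.53635713·0.85957592) = 2.408564

x=54.644327 y=2.408564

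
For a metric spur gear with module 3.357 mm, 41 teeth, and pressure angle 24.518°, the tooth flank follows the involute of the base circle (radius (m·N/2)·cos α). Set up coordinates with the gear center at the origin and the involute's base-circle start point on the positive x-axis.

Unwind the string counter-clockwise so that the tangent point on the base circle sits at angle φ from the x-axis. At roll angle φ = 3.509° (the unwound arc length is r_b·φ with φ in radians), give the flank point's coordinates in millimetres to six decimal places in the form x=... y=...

pitch radius r_p = m·N/2 = 3.357·41/2 = 68.818500
base radius r_b = r_p·cos α = 68.818500·cos 24.518° = 62.613201
roll angle φ = 3.509° = 0.06124360 rad
x = r_b·(cos φ + φ·sin φ) = 62.613201·(0.99812520 + 0.06124360·0.06120533) = 62.730515
y = r_b·(sin φ − φ·cos φ) = 62.613201·(0.06120533 − 0.06124360·0.99812520) = 0.004793

x=62.730515 y=0.004793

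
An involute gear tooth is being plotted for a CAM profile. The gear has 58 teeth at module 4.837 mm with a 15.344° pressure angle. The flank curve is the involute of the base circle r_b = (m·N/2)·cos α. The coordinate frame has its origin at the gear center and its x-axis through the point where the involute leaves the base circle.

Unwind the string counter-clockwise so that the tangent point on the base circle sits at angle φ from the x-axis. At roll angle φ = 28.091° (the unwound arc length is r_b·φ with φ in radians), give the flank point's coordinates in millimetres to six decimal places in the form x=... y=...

pitch radius r_p = m·N/2 = 4.837·58/2 = 140.273000
base radius r_b = r_p·cos α = 140.273000·cos 15.344° = 135.272898
roll angle φ = 28.091° = 0.49028044 rad
x = r_b·(cos φ + φ·sin φ) = 135.272898·(0.88220084 + 0.49028044·0.47087331) = 150.566962
y = r_b·(sin φ − φ·cos φ) = 135.272898·(0.47087331 − 0.49028044·0.88220084) = 5.187377

x=150.566962 y=5.187377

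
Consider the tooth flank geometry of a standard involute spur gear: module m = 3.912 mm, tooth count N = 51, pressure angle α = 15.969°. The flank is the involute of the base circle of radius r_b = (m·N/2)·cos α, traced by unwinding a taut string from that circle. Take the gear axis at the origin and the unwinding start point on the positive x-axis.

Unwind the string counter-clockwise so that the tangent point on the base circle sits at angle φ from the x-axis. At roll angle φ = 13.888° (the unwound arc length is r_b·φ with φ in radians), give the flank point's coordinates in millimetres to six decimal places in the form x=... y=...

pitch radius r_p = m·N/2 = 3.912·51/2 = 99.756000
base radius r_b = r_p·cos α = 99.756000·cos 15.969° = 95.906485
roll angle φ = 13.888° = 0.24239133 rad
x = r_b·(cos φ + φ·sin φ) = 95.906485·(0.97076677 + 0.24239133·0.24002473) = 98.682660
y = r_b·(sin φ − φ·cos φ) = 95.906485·(0.24002473 − 0.24239133·0.97076677) = 0.452610

x=98.682660 y=0.452610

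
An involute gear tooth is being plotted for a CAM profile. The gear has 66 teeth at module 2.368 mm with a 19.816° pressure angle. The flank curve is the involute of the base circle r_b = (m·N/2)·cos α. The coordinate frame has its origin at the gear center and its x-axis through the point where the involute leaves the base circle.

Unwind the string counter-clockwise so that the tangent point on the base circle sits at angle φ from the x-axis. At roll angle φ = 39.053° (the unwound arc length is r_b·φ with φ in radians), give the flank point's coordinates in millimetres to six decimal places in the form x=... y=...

pitch radius r_p = m·N/2 = 2.368·66/2 = 78.144000
base radius r_b = r_p·cos α = 78.144000·cos 19.816° = 73.516792
roll angle φ = 39.053° = 0.68160343 rad
x = r_b·(cos φ + φ·sin φ) = 73.516792·(0.77656349 + 0.68160343·0.63003900) = 88.661269
y = r_b·(sin φ − φ·cos φ) = 73.516792·(0.63003900 − 0.68160343·0.77656349) = 7.405395

x=88.661269 y=7.405395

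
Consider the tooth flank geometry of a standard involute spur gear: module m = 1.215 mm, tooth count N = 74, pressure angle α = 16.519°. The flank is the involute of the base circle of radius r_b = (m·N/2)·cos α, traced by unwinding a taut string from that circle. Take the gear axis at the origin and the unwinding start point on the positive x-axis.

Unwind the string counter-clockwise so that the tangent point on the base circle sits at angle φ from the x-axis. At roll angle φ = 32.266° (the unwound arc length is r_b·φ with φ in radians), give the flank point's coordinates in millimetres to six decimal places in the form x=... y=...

x=49.401328 y=2.485321

pitch radius r_p = m·N/2 = 1.215·74/2 = 44.955000
base radius r_b = r_p·cos α = 44.955000·cos 16.519° = 43.099505
roll angle φ = 32.266° = 0.56314794 rad
x = r_b·(cos φ + φ·sin φ) = 43.099505·(0.84557878 + 0.56314794·0.53385067) = 49.401328
y = r_b·(sin φ − φ·cos φ) = 43.099505·(0.53385067 − 0.56314794·0.84557878) = 2.485321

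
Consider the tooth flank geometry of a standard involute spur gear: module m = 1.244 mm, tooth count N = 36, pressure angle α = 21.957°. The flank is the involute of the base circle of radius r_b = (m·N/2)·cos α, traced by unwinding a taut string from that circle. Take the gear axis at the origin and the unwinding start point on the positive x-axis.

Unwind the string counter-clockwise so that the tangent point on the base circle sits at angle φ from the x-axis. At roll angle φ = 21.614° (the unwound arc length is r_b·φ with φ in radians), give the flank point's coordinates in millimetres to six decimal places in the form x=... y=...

pitch radius r_p = m·N/2 = 1.244·36/2 = 22.392000
base radius r_b = r_p·cos α = 22.392000·cos 21.957° = 20.767790
roll angle φ = 21.614° = 0.37723546 rad
x = r_b·(cos φ + φ·sin φ) = 20.767790·(0.92968651 + 0.37723546·0.36835173) = 22.193330
y = r_b·(sin φ − φ·cos φ) = 20.767790·(0.36835173 − 0.37723546·0.92968651) = 0.366365

x=22.193330 y=0.366365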